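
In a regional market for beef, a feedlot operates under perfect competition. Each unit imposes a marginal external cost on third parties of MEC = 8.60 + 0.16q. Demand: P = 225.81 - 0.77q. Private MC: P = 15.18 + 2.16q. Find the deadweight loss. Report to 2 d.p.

DWL = 65.39

Market equilibrium (private): 15.18 + 2.16q = 225.81 - 0.77q → q_m = 71.8874.
Social marginal cost = private MC + MEC = 23.78 + 2.32q.
Set SMC = demand: 23.78 + 2.32q = 225.81 - 0.77q → q* = 65.3819.
The loss is the area between SMC and demand from q* to q_m; with linear curves that's a triangle of height MEC(q_m).
DWL = ½ × 6.5055 × 20.1020 = 65.3868.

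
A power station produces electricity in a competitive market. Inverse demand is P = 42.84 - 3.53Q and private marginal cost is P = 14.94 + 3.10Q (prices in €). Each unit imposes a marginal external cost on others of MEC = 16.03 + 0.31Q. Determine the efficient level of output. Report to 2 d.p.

Social marginal cost = private MC + MEC = 30.97 + 3.41Q.
Set SMC = demand: 30.97 + 3.41Q = 42.84 - 3.53Q → Q* = 1.7104.

Q* = 1.71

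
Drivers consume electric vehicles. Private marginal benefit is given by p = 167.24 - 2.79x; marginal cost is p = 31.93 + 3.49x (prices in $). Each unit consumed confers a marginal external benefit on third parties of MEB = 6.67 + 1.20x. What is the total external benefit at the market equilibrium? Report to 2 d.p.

Market equilibrium (private): 31.93 + 3.49x = 167.24 - 2.79x → x_m = 21.5462.
Total external benefit = ∫₀^{x_m} (6.67 + 1.20x) dx = 6.67×21.5462 + ½×1.20×21.5462² = 422.2564.

$422.26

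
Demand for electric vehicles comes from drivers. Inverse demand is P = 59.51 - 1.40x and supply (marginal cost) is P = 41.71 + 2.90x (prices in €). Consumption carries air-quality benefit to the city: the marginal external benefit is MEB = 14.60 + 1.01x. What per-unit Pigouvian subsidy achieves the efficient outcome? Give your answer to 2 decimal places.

subsidy = €24.55 per unit

Social marginal benefit = demand + MEB = 74.11 - 0.39x.
Set SMB = MC: 74.11 - 0.39x = 41.71 + 2.90x → x* = 9.8480.
The Pigouvian subsidy equals MEB at x*: 14.60 + 1.01×9.8480 = 24.5465.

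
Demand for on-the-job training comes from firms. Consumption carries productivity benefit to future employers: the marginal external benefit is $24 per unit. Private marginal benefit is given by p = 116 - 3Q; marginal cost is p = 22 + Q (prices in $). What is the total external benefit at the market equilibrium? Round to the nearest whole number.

$564

Market equilibrium (private): 22 + Q = 116 - 3Q → Q_m = 23.5000.
Total external benefit = MEB × Q_m = 24 × 23.5000 = 564.0000.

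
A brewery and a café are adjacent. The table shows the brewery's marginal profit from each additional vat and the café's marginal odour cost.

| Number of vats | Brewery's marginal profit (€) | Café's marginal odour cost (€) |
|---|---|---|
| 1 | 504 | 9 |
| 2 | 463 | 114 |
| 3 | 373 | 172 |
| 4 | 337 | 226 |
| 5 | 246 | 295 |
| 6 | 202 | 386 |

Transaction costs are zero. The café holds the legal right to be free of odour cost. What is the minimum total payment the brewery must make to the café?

€521

Efficient level: marginal profit ≥ marginal odour cost through level 4, so k* = 4.
With the café holding the right, the brewery must at least compensate total damage at k*: 9 + 114 + 172 + 226 = 521.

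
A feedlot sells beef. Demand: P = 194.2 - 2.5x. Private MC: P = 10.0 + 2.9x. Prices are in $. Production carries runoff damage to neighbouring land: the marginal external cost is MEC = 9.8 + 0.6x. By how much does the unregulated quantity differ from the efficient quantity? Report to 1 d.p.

5.0 units

Market equilibrium (private): 10.0 + 2.9x = 194.2 - 2.5x → x_m = 34.1111.
Social marginal cost = private MC + MEC = 19.8 + 3.5x.
Set SMC = demand: 19.8 + 3.5x = 194.2 - 2.5x → x* = 29.0667.
Gap = |34.1111 − 29.0667| = 5.0444.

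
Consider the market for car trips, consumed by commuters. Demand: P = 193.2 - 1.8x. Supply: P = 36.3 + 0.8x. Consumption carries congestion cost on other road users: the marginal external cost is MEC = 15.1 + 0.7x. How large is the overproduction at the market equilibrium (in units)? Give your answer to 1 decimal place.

17.4 units

Market equilibrium (private): 36.3 + 0.8x = 193.2 - 1.8x → x_m = 60.3462.
Social marginal benefit = demand − MEC = 178.1 - 2.5x.
Set SMB = MC: 178.1 - 2.5x = 36.3 + 0.8x → x* = 42.9697.
Gap = |60.3462 − 42.9697| = 17.3765.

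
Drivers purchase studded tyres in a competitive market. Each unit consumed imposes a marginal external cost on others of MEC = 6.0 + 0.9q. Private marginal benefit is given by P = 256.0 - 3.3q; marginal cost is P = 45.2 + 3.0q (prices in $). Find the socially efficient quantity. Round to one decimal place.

q* = 28.4

Social marginal benefit = demand − MEC = 250.0 - 4.2q.
Set SMB = MC: 250.0 - 4.2q = 45.2 + 3.0q → q* = 28.4444.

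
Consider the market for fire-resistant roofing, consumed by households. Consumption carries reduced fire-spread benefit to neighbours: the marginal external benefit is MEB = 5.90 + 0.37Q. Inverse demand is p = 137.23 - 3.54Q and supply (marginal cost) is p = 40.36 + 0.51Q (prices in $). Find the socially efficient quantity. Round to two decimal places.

Social marginal benefit = demand + MEB = 143.13 - 3.17Q.
Set SMB = MC: 143.13 - 3.17Q = 40.36 + 0.51Q → Q* = 27.9266.

Q* = 27.93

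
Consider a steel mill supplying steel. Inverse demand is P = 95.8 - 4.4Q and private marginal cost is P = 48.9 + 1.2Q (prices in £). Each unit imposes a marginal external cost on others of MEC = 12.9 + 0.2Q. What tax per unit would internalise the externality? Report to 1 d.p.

Social marginal cost = private MC + MEC = 61.8 + 1.4Q.
Set SMC = demand: 61.8 + 1.4Q = 95.8 - 4.4Q → Q* = 5.8621.
The Pigouvian tax equals MEC at Q*: 12.9 + 0.2×5.8621 = 14.0724.

tax = £14.1 per unit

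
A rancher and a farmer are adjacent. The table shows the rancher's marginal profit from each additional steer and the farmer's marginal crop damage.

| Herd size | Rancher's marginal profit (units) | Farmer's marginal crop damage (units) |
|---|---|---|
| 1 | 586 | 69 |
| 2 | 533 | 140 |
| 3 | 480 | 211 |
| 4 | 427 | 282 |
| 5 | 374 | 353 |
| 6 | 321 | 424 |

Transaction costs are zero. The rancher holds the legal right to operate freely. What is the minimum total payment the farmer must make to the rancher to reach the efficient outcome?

Left alone the rancher would choose level 6 (marginal profit stays positive).
Efficient level: k* = 5 (marginal profit ≥ marginal crop damage through 5).
The farmer must at least cover the rancher's forgone profit from cutting 6→5: 321 = 321.

321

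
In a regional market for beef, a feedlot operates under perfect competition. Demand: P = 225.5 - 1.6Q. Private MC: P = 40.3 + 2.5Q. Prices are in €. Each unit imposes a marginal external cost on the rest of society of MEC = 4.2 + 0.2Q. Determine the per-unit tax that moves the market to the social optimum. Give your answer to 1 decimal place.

tax = €12.6 per unit

Social marginal cost = private MC + MEC = 44.5 + 2.7Q.
Set SMC = demand: 44.5 + 2.7Q = 225.5 - 1.6Q → Q* = 42.0930.
The Pigouvian tax equals MEC at Q*: 4.2 + 0.2×42.0930 = 12.6186.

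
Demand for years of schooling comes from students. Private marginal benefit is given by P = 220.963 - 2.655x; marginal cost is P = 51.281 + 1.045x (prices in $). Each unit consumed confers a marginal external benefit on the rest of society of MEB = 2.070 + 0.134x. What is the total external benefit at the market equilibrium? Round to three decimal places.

Market equilibrium (private): 51.281 + 1.045x = 220.963 - 2.655x → x_m = 45.8600.
Total external benefit = ∫₀^{x_m} (2.070 + 0.134x) dx = 2.070×45.8600 + ½×0.134×45.8600² = 235.8406.

$235.841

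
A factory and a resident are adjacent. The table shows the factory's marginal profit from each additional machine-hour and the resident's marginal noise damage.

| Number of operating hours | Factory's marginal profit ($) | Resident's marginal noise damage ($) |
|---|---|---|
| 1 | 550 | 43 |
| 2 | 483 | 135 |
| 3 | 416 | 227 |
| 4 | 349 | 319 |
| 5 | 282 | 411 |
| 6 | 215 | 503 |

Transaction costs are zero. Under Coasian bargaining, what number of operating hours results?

4

Bargaining reaches the level where marginal profit last exceeds marginal noise damage.
That holds through level 4 (349 ≥ 319) but not at 5 (282 < 411).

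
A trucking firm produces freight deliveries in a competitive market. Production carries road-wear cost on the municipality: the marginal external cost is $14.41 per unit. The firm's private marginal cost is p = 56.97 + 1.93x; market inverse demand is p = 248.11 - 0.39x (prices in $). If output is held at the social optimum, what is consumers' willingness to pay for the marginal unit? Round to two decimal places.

Social marginal cost = private MC + MEC = 71.38 + 1.93x.
Set SMC = demand: 71.38 + 1.93x = 248.11 - 0.39x → x* = 76.1767.
Consumer price on the demand curve at x*: 248.11 − 0.39×76.1767 = 218.4011.

P = $218.40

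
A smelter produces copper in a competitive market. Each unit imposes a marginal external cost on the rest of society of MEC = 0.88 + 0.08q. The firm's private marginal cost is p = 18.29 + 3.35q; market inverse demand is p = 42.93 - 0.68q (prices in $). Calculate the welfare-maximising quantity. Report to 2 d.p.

q* = 5.78

Social marginal cost = private MC + MEC = 19.17 + 3.43q.
Set SMC = demand: 19.17 + 3.43q = 42.93 - 0.68q → q* = 5.7810.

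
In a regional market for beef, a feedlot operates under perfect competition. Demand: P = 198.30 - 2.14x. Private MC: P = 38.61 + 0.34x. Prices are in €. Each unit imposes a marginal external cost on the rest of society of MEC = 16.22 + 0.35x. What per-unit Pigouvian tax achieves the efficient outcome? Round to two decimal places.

tax = €33.96 per unit

Social marginal cost = private MC + MEC = 54.83 + 0.69x.
Set SMC = demand: 54.83 + 0.69x = 198.30 - 2.14x → x* = 50.6961.
The Pigouvian tax equals MEC at x*: 16.22 + 0.35×50.6961 = 33.9636.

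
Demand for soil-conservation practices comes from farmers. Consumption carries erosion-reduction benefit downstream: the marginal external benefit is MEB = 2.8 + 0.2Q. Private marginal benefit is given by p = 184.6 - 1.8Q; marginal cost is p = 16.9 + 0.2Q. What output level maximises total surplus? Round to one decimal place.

Social marginal benefit = demand + MEB = 187.4 - 1.6Q.
Set SMB = MC: 187.4 - 1.6Q = 16.9 + 0.2Q → Q* = 94.7222.

Q* = 94.7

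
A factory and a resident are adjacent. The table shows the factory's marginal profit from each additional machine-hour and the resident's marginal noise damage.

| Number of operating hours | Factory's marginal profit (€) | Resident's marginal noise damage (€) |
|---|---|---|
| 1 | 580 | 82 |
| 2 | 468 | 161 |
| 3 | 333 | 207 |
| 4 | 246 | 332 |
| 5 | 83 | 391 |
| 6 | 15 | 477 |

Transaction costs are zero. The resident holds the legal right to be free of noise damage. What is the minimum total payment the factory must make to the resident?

€450

Efficient level: marginal profit ≥ marginal noise damage through level 3, so k* = 3.
With the resident holding the right, the factory must at least compensate total damage at k*: 82 + 161 + 207 = 450.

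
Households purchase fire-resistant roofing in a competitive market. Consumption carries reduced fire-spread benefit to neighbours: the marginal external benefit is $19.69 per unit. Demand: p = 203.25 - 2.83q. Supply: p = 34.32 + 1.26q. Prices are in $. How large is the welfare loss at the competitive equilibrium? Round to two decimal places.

DWL = $47.40

Market equilibrium (private): 34.32 + 1.26q = 203.25 - 2.83q → q_m = 41.3032.
Social marginal benefit = demand + MEB = 222.94 - 2.83q.
Set SMB = MC: 222.94 - 2.83q = 34.32 + 1.26q → q* = 46.1174.
The loss is the area between SMB and MC from q* to q_m; with linear curves that's a triangle of height MEB(q_m).
DWL = ½ × 4.8142 × 19.6900 = 47.3958.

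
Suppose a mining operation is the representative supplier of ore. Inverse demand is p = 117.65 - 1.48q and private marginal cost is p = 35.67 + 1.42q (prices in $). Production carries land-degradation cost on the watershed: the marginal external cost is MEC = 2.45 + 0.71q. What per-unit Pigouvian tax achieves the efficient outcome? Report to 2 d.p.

tax = $18.09 per unit

Social marginal cost = private MC + MEC = 38.12 + 2.13q.
Set SMC = demand: 38.12 + 2.13q = 117.65 - 1.48q → q* = 22.0305.
The Pigouvian tax equals MEC at q*: 2.45 + 0.71×22.0305 = 18.0917.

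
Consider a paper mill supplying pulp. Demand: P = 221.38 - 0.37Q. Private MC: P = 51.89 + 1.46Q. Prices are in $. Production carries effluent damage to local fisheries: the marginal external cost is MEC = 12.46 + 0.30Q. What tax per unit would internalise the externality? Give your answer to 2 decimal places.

tax = $34.58 per unit

Social marginal cost = private MC + MEC = 64.35 + 1.76Q.
Set SMC = demand: 64.35 + 1.76Q = 221.38 - 0.37Q → Q* = 73.7230.
The Pigouvian tax equals MEC at Q*: 12.46 + 0.30×73.7230 = 34.5769.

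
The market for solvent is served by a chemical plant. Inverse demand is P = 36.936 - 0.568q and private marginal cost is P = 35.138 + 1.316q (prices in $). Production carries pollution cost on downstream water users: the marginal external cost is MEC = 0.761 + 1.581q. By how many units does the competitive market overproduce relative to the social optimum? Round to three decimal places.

Market equilibrium (private): 35.138 + 1.316q = 36.936 - 0.568q → q_m = 0.9544.
Social marginal cost = private MC + MEC = 35.899 + 2.897q.
Set SMC = demand: 35.899 + 2.897q = 36.936 - 0.568q → q* = 0.2993.
Gap = |0.9544 − 0.2993| = 0.6551.

0.655 units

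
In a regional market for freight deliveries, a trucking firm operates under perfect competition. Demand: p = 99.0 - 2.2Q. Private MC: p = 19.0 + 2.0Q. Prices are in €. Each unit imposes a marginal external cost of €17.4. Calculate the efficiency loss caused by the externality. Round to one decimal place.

Market equilibrium (private): 19.0 + 2.0Q = 99.0 - 2.2Q → Q_m = 19.0476.
Social marginal cost = private MC + MEC = 36.4 + 2.0Q.
Set SMC = demand: 36.4 + 2.0Q = 99.0 - 2.2Q → Q* = 14.9048.
The welfare-loss triangle has base |Q_m − Q*| and height MEC(Q_m) (the vertical gap between SMC and demand is zero at Q* and MEC at Q_m).
DWL = ½ × 4.1428 × 17.4000 = 36.0424.

DWL = €36.0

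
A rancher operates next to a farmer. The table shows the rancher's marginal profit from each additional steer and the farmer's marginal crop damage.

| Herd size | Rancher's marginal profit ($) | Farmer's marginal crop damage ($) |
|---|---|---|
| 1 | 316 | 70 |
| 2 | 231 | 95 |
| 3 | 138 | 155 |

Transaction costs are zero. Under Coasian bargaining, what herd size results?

Bargaining reaches the level where marginal profit last exceeds marginal crop damage.
That holds through level 2 (231 ≥ 95) but not at 3 (138 < 155).

2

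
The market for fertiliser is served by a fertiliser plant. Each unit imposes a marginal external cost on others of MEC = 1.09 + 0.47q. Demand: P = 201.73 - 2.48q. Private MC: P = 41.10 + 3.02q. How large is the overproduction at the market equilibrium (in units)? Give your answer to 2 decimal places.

Market equilibrium (private): 41.10 + 3.02q = 201.73 - 2.48q → q_m = 29.2055.
Social marginal cost = private MC + MEC = 42.19 + 3.49q.
Set SMC = demand: 42.19 + 3.49q = 201.73 - 2.48q → q* = 26.7236.
Gap = |29.2055 − 26.7236| = 2.4819.

2.48 units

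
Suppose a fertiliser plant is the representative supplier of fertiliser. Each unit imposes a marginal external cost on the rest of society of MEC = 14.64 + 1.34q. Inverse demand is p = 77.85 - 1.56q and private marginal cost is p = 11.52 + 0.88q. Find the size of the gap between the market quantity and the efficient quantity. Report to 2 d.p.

Market equilibrium (private): 11.52 + 0.88q = 77.85 - 1.56q → q_m = 27.1844.
Social marginal cost = private MC + MEC = 26.16 + 2.22q.
Set SMC = demand: 26.16 + 2.22q = 77.85 - 1.56q → q* = 13.6746.
Gap = |27.1844 − 13.6746| = 13.5098.

13.51 units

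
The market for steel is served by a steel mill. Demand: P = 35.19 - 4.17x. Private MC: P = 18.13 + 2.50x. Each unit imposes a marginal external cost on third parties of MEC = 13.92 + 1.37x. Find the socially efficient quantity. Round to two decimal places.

x* = 0.39

Social marginal cost = private MC + MEC = 32.05 + 3.87x.
Set SMC = demand: 32.05 + 3.87x = 35.19 - 4.17x → x* = 0.3905.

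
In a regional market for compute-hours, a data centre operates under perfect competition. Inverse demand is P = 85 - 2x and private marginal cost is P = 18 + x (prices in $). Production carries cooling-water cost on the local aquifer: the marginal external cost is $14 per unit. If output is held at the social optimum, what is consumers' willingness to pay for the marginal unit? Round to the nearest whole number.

Social marginal cost = private MC + MEC = 32 + x.
Set SMC = demand: 32 + x = 85 - 2x → x* = 17.6667.
Consumer price on the demand curve at x*: 85 − 2×17.6667 = 49.6666.

P = $50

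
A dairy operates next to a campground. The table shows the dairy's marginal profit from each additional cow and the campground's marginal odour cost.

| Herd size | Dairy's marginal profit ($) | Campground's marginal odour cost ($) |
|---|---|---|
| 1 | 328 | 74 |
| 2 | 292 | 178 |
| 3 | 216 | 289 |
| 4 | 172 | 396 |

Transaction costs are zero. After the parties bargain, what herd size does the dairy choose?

Bargaining reaches the level where marginal profit last exceeds marginal odour cost.
That holds through level 2 (292 ≥ 178) but not at 3 (216 < 289).

2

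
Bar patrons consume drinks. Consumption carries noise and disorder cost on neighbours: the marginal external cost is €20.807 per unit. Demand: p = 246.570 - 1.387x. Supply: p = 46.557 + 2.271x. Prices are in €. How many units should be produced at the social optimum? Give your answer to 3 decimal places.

Social marginal benefit = demand − MEC = 225.763 - 1.387x.
Set SMB = MC: 225.763 - 1.387x = 46.557 + 2.271x → x* = 48.9902.

x* = 48.990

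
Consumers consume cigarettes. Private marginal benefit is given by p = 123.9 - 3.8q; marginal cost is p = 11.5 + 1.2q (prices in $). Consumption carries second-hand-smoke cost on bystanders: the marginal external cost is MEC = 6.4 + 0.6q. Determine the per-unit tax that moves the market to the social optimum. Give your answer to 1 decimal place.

tax = $17.8 per unit

Social marginal benefit = demand − MEC = 117.5 - 4.4q.
Set SMB = MC: 117.5 - 4.4q = 11.5 + 1.2q → q* = 18.9286.
The Pigouvian tax equals MEC at q*: 6.4 + 0.6×18.9286 = 17.7572.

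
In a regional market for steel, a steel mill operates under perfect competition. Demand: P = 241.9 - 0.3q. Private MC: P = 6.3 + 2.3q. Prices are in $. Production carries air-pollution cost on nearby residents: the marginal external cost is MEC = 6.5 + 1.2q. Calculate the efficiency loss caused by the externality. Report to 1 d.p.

Market equilibrium (private): 6.3 + 2.3q = 241.9 - 0.3q → q_m = 90.6154.
Social marginal cost = private MC + MEC = 12.8 + 3.5q.
Set SMC = demand: 12.8 + 3.5q = 241.9 - 0.3q → q* = 60.2895.
Height of the DWL triangle at q_m is SMC(q_m) − demand(q_m) = MEC(q_m) = 115.2385.
DWL = ½ × 30.3259 × 115.2385 = 1747.3556.

DWL = $1747.4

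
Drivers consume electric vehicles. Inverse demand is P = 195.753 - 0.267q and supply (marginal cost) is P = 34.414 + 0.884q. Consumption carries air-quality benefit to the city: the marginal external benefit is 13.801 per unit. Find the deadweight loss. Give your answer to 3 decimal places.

Market equilibrium (private): 34.414 + 0.884q = 195.753 - 0.267q → q_m = 140.1729.
Social marginal benefit = demand + MEB = 209.554 - 0.267q.
Set SMB = MC: 209.554 - 0.267q = 34.414 + 0.884q → q* = 152.1633.
Height of the DWL triangle at q_m is SMB(q_m) − MC(q_m) = MEB(q_m) = 13.8010.
DWL = ½ × 11.9904 × 13.8010 = 82.7398.

DWL = 82.740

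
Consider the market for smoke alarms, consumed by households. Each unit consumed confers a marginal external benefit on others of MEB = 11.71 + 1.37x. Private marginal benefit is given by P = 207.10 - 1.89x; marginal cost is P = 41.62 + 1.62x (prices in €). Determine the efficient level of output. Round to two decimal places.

x* = 82.80

Social marginal benefit = demand + MEB = 218.81 - 0.52x.
Set SMB = MC: 218.81 - 0.52x = 41.62 + 1.62x → x* = 82.7991.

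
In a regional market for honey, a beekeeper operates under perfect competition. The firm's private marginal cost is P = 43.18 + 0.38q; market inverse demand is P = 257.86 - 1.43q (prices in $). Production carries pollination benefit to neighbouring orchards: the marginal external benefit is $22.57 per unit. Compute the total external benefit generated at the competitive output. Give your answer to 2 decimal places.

Market equilibrium (private): 43.18 + 0.38q = 257.86 - 1.43q → q_m = 118.6077.
Total external benefit = MEB × q_m = 22.57 × 118.6077 = 2676.9758.

$2676.98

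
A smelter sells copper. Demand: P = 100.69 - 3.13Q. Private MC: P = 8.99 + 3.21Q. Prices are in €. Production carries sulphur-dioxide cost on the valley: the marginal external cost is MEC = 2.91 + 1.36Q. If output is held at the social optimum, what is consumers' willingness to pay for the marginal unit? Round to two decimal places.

Social marginal cost = private MC + MEC = 11.90 + 4.57Q.
Set SMC = demand: 11.90 + 4.57Q = 100.69 - 3.13Q → Q* = 11.5312.
Consumer price on the demand curve at Q*: 100.69 − 3.13×11.5312 = 64.5973.

P = €64.60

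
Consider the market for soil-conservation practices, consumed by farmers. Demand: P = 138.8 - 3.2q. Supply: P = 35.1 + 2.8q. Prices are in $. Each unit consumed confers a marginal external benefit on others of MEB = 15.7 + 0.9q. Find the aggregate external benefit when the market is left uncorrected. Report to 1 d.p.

$405.8

Market equilibrium (private): 35.1 + 2.8q = 138.8 - 3.2q → q_m = 17.2833.
Total external benefit = ∫₀^{q_m} (15.7 + 0.9q) dq = 15.7×17.2833 + ½×0.9×17.2833² = 405.7684.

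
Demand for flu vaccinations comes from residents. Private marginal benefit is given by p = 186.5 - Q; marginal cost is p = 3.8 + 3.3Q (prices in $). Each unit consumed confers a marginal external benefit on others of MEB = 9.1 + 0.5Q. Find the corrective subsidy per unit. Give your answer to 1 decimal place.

subsidy = $34.3 per unit

Social marginal benefit = demand + MEB = 195.6 - 0.5Q.
Set SMB = MC: 195.6 - 0.5Q = 3.8 + 3.3Q → Q* = 50.4737.
The Pigouvian subsidy equals MEB at Q*: 9.1 + 0.5×50.4737 = 34.3369.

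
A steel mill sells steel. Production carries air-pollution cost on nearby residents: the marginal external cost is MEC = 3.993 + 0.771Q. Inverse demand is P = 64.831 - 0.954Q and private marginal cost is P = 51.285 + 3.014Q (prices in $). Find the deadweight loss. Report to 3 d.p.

DWL = $4.631

Market equilibrium (private): 51.285 + 3.014Q = 64.831 - 0.954Q → Q_m = 3.4138.
Social marginal cost = private MC + MEC = 55.278 + 3.785Q.
Set SMC = demand: 55.278 + 3.785Q = 64.831 - 0.954Q → Q* = 2.0158.
Height of the DWL triangle at Q_m is SMC(Q_m) − demand(Q_m) = MEC(Q_m) = 6.6250.
DWL = ½ × 1.3980 × 6.6250 = 4.6309.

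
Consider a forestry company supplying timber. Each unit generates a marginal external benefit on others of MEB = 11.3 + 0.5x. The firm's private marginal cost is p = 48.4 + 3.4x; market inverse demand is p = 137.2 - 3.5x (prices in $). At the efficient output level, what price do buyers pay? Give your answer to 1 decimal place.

Social marginal cost = private MC − MEB = 37.1 + 2.9x.
Set SMC = demand: 37.1 + 2.9x = 137.2 - 3.5x → x* = 15.6406.
Consumer price on the demand curve at x*: 137.2 − 3.5×15.6406 = 82.4579.

P = $82.5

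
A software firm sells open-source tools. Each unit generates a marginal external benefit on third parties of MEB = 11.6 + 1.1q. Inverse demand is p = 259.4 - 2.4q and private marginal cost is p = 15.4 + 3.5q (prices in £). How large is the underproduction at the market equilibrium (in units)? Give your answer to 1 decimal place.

11.9 units

Market equilibrium (private): 15.4 + 3.5q = 259.4 - 2.4q → q_m = 41.3559.
Social marginal cost = private MC − MEB = 3.8 + 2.4q.
Set SMC = demand: 3.8 + 2.4q = 259.4 - 2.4q → q* = 53.2500.
Gap = |41.3559 − 53.2500| = 11.8941.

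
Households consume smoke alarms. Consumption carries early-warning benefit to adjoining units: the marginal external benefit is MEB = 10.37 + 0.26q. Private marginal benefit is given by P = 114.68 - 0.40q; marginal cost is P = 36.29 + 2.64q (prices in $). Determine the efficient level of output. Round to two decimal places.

Social marginal benefit = demand + MEB = 125.05 - 0.14q.
Set SMB = MC: 125.05 - 0.14q = 36.29 + 2.64q → q* = 31.9281.

q* = 31.93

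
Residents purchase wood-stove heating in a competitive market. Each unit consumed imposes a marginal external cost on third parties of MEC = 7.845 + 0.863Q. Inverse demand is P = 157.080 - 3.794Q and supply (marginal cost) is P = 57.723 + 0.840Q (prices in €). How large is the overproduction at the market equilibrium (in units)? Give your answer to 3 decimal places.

4.793 units

Market equilibrium (private): 57.723 + 0.840Q = 157.080 - 3.794Q → Q_m = 21.4409.
Social marginal benefit = demand − MEC = 149.235 - 4.657Q.
Set SMB = MC: 149.235 - 4.657Q = 57.723 + 0.840Q → Q* = 16.6476.
Gap = |21.4409 − 16.6476| = 4.7933.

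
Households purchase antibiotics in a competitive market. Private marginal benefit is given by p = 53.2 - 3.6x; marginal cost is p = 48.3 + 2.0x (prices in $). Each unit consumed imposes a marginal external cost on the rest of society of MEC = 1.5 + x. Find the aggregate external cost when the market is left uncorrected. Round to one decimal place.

Market equilibrium (private): 48.3 + 2.0x = 53.2 - 3.6x → x_m = 0.8750.
Total external cost = ∫₀^{x_m} (1.5 + 1.0x) dx = 1.5×0.8750 + ½×1.0×0.8750² = 1.6953.

$1.7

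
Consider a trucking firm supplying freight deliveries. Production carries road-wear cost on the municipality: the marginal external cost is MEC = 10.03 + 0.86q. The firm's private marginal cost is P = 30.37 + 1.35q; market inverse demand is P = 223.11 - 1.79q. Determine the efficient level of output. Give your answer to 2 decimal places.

q* = 45.68

Social marginal cost = private MC + MEC = 40.40 + 2.21q.
Set SMC = demand: 40.40 + 2.21q = 223.11 - 1.79q → q* = 45.6775.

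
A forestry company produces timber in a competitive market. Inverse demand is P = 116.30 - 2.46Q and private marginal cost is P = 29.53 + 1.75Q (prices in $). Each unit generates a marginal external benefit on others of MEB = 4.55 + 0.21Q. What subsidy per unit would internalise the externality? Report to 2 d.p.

Social marginal cost = private MC − MEB = 24.98 + 1.54Q.
Set SMC = demand: 24.98 + 1.54Q = 116.30 - 2.46Q → Q* = 22.8300.
The Pigouvian subsidy equals MEB at Q*: 4.55 + 0.21×22.8300 = 9.3443.

subsidy = $9.34 per unit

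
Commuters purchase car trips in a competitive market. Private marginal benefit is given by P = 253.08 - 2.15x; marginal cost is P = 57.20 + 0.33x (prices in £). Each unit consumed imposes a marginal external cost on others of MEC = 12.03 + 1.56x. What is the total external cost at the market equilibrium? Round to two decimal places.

Market equilibrium (private): 57.20 + 0.33x = 253.08 - 2.15x → x_m = 78.9839.
Total external cost = ∫₀^{x_m} (12.03 + 1.56x) dx = 12.03×78.9839 + ½×1.56×78.9839² = 5816.1724.

£5816.17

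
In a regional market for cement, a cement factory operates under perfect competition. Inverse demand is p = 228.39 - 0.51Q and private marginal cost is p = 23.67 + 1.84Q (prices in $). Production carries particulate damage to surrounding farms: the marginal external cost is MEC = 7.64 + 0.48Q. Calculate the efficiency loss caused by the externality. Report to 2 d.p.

Market equilibrium (private): 23.67 + 1.84Q = 228.39 - 0.51Q → Q_m = 87.1149.
Social marginal cost = private MC + MEC = 31.31 + 2.32Q.
Set SMC = demand: 31.31 + 2.32Q = 228.39 - 0.51Q → Q* = 69.6396.
Height of the DWL triangle at Q_m is SMC(Q_m) − demand(Q_m) = MEC(Q_m) = 49.4551.
DWL = ½ × 17.4753 × 49.4551 = 432.1214.

DWL = $432.12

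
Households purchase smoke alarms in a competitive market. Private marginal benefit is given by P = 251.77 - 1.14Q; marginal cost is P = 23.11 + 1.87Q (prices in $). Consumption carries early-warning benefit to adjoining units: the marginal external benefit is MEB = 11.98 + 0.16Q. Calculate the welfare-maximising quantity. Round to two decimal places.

Q* = 84.44

Social marginal benefit = demand + MEB = 263.75 - 0.98Q.
Set SMB = MC: 263.75 - 0.98Q = 23.11 + 1.87Q → Q* = 84.4351.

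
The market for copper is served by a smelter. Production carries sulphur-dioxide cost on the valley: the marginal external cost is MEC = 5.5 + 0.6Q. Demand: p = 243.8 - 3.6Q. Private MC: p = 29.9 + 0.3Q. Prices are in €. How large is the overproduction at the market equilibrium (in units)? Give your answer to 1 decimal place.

8.5 units

Market equilibrium (private): 29.9 + 0.3Q = 243.8 - 3.6Q → Q_m = 54.8462.
Social marginal cost = private MC + MEC = 35.4 + 0.9Q.
Set SMC = demand: 35.4 + 0.9Q = 243.8 - 3.6Q → Q* = 46.3111.
Gap = |54.8462 − 46.3111| = 8.5351.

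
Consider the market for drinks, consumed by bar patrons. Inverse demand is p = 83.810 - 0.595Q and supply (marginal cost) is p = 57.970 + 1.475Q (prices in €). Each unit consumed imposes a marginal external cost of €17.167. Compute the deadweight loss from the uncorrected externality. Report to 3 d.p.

Market equilibrium (private): 57.970 + 1.475Q = 83.810 - 0.595Q → Q_m = 12.4831.
Social marginal benefit = demand − MEC = 66.643 - 0.595Q.
Set SMB = MC: 66.643 - 0.595Q = 57.970 + 1.475Q → Q* = 4.1899.
Height of the DWL triangle at Q_m is MC(Q_m) − SMB(Q_m) = MEC(Q_m) = 17.1670.
DWL = ½ × 8.2932 × 17.1670 = 71.1847.

DWL = €71.185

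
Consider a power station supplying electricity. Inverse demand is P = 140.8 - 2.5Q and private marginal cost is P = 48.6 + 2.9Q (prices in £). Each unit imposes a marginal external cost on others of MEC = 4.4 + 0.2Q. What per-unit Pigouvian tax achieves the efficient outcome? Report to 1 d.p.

tax = £7.5 per unit

Social marginal cost = private MC + MEC = 53.0 + 3.1Q.
Set SMC = demand: 53.0 + 3.1Q = 140.8 - 2.5Q → Q* = 15.6786.
The Pigouvian tax equals MEC at Q*: 4.4 + 0.2×15.6786 = 7.5357.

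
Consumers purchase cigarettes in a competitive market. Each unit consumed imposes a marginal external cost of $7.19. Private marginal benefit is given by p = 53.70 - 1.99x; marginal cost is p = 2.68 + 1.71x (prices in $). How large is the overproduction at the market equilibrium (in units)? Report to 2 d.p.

Market equilibrium (private): 2.68 + 1.71x = 53.70 - 1.99x → x_m = 13.7892.
Social marginal benefit = demand − MEC = 46.51 - 1.99x.
Set SMB = MC: 46.51 - 1.99x = 2.68 + 1.71x → x* = 11.8459.
Gap = |13.7892 − 11.8459| = 1.9433.

1.94 units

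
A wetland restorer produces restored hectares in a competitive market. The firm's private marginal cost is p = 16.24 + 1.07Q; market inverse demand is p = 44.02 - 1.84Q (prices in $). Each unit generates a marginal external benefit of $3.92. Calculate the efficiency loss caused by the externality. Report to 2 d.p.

Market equilibrium (private): 16.24 + 1.07Q = 44.02 - 1.84Q → Q_m = 9.5464.
Social marginal cost = private MC − MEB = 12.32 + 1.07Q.
Set SMC = demand: 12.32 + 1.07Q = 44.02 - 1.84Q → Q* = 10.8935.
Between Q* and Q_m the wedge demand − SMC runs linearly from 0 to MEB(Q_m), so the loss is a triangle.
DWL = ½ × 1.3471 × 3.9200 = 2.6403.

DWL = $2.64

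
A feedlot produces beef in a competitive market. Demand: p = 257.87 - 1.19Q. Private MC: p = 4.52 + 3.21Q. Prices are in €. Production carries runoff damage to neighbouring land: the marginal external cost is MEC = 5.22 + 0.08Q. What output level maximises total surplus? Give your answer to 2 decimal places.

Q* = 55.39

Social marginal cost = private MC + MEC = 9.74 + 3.29Q.
Set SMC = demand: 9.74 + 3.29Q = 257.87 - 1.19Q → Q* = 55.3862.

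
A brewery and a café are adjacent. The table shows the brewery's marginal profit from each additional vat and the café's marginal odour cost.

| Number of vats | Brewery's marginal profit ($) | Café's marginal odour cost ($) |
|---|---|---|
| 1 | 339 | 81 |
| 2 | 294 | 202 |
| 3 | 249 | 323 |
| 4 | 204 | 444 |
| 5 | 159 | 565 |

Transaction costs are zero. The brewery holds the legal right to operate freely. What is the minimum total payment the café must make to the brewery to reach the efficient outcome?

$612

Left alone the brewery would choose level 5 (marginal profit stays positive).
Efficient level: k* = 2 (marginal profit ≥ marginal odour cost through 2).
The café must at least cover the brewery's forgone profit from cutting 5→2: 249 + 204 + 159 = 612.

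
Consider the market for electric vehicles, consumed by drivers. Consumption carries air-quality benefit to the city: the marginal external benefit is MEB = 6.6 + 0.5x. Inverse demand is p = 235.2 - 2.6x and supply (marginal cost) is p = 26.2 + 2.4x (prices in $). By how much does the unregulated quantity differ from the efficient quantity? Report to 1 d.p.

Market equilibrium (private): 26.2 + 2.4x = 235.2 - 2.6x → x_m = 41.8000.
Social marginal benefit = demand + MEB = 241.8 - 2.1x.
Set SMB = MC: 241.8 - 2.1x = 26.2 + 2.4x → x* = 47.9111.
Gap = |41.8000 − 47.9111| = 6.1111.

6.1 units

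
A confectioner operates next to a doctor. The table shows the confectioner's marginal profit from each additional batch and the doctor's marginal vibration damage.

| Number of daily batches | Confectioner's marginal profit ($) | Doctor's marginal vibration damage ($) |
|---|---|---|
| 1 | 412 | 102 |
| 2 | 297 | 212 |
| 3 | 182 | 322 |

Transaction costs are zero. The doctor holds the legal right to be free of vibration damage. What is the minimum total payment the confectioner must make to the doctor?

Efficient level: marginal profit ≥ marginal vibration damage through level 2, so k* = 2.
With the doctor holding the right, the confectioner must at least compensate total damage at k*: 102 + 212 = 314.

$314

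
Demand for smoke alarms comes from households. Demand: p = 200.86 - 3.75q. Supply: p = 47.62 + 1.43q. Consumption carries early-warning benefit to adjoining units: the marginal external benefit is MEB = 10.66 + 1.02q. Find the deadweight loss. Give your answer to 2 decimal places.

Market equilibrium (private): 47.62 + 1.43q = 200.86 - 3.75q → q_m = 29.5830.
Social marginal benefit = demand + MEB = 211.52 - 2.73q.
Set SMB = MC: 211.52 - 2.73q = 47.62 + 1.43q → q* = 39.3990.
Between q* and q_m the wedge SMB − MC runs linearly from 0 to MEB(q_m), so the loss is a triangle.
DWL = ½ × 9.8160 × 40.8347 = 200.4167.

DWL = 200.42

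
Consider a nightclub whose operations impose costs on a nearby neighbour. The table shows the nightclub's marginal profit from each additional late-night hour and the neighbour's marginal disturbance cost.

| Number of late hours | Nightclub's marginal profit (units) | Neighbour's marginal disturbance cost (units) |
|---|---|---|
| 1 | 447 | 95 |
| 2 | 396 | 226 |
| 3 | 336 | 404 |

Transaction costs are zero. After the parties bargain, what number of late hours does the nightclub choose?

Bargaining reaches the level where marginal profit last exceeds marginal disturbance cost.
That holds through level 2 (396 ≥ 226) but not at 3 (336 < 404).

2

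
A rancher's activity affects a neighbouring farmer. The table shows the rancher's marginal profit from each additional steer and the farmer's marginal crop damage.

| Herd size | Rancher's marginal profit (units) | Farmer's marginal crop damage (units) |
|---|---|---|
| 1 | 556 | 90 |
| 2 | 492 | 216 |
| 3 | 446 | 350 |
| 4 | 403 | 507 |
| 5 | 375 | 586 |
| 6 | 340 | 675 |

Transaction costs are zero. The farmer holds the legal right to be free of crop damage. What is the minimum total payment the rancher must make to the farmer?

Efficient level: marginal profit ≥ marginal crop damage through level 3, so k* = 3.
With the farmer holding the right, the rancher must at least compensate total damage at k*: 90 + 216 + 350 = 656.

656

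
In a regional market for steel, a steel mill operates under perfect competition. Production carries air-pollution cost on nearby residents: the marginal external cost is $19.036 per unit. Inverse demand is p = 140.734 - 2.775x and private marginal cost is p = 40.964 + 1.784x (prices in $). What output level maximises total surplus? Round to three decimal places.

x* = 17.709

Social marginal cost = private MC + MEC = 60.000 + 1.784x.
Set SMC = demand: 60.000 + 1.784x = 140.734 - 2.775x → x* = 17.7087.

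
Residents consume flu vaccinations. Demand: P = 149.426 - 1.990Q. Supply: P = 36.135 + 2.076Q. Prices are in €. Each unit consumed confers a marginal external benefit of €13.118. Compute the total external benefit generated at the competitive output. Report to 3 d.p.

Market equilibrium (private): 36.135 + 2.076Q = 149.426 - 1.990Q → Q_m = 27.8630.
Total external benefit = MEB × Q_m = 13.118 × 27.8630 = 365.5068.

€365.507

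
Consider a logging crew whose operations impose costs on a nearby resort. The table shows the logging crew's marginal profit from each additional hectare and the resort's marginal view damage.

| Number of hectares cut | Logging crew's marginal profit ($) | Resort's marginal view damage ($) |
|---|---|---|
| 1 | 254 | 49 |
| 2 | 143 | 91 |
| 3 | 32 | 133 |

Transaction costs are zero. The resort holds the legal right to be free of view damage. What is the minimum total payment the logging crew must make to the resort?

Efficient level: marginal profit ≥ marginal view damage through level 2, so k* = 2.
With the resort holding the right, the logging crew must at least compensate total damage at k*: 49 + 91 = 140.

$140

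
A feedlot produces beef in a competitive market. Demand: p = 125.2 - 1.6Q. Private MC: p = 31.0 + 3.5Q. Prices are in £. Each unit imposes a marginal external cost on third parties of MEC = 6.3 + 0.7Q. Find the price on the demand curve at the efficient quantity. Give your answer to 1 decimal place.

P = £101.0

Social marginal cost = private MC + MEC = 37.3 + 4.2Q.
Set SMC = demand: 37.3 + 4.2Q = 125.2 - 1.6Q → Q* = 15.1552.
Consumer price on the demand curve at Q*: 125.2 − 1.6×15.1552 = 100.9517.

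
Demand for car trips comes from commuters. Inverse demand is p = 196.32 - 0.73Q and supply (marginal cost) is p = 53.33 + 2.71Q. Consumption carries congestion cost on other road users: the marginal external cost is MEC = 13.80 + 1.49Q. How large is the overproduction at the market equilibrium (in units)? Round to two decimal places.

Market equilibrium (private): 53.33 + 2.71Q = 196.32 - 0.73Q → Q_m = 41.5669.
Social marginal benefit = demand − MEC = 182.52 - 2.22Q.
Set SMB = MC: 182.52 - 2.22Q = 53.33 + 2.71Q → Q* = 26.2049.
Gap = |41.5669 − 26.2049| = 15.3620.

15.36 units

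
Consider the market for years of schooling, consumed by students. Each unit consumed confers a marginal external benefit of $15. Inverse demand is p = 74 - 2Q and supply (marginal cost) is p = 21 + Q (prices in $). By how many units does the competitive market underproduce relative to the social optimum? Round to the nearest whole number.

5 units

Market equilibrium (private): 21 + Q = 74 - 2Q → Q_m = 17.6667.
Social marginal benefit = demand + MEB = 89 - 2Q.
Set SMB = MC: 89 - 2Q = 21 + Q → Q* = 22.6667.
Gap = |17.6667 − 22.6667| = 5.0000.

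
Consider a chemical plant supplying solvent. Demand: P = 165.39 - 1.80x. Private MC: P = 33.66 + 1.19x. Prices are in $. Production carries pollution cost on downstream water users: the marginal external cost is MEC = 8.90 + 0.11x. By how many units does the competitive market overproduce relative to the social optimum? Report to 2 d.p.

4.43 units

Market equilibrium (private): 33.66 + 1.19x = 165.39 - 1.80x → x_m = 44.0569.
Social marginal cost = private MC + MEC = 42.56 + 1.30x.
Set SMC = demand: 42.56 + 1.30x = 165.39 - 1.80x → x* = 39.6226.
Gap = |44.0569 − 39.6226| = 4.4343.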